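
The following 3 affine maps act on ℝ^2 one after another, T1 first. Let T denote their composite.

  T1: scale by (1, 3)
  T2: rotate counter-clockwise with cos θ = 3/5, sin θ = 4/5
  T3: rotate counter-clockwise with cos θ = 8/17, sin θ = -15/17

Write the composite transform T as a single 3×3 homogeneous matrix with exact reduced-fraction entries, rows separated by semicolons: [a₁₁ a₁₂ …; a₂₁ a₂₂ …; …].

T = [84/85 39/85 0; -13/85 252/85 0; 0 0 1]

T1 = [1 0 0; 0 3 0; 0 0 1]
T2·T1 = [3/5 -12/5 0; 4/5 9/5 0; 0 0 1]
T3·…·T1 = [84/85 39/85 0; -13/85 252/85 0; 0 0 1]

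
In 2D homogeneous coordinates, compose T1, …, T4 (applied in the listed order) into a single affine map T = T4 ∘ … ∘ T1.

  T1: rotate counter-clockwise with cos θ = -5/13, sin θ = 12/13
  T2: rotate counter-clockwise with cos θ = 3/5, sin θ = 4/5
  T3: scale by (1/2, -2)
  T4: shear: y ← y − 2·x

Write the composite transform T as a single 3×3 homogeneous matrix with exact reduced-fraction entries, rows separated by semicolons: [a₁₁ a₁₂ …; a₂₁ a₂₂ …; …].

T1 = [-5/13 -12/13 0; 12/13 -5/13 0; 0 0 1]
T2·T1 = [-63/65 -16/65 0; 16/65 -63/65 0; 0 0 1]
T3·…·T1 = [-63/130 -8/65 0; -32/65 126/65 0; 0 0 1]
T4·…·T1 = [-63/130 -8/65 0; 31/65 142/65 0; 0 0 1]

T = [-63/130 -8/65 0; 31/65 142/65 0; 0 0 1]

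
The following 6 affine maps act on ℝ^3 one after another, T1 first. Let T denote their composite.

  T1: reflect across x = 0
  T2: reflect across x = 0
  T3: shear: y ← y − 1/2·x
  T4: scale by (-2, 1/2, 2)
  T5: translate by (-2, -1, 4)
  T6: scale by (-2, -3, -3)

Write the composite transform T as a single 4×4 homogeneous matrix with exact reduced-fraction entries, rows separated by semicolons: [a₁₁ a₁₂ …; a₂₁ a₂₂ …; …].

T1 = [-1 0 0 0; 0 1 0 0; 0 0 1 0; 0 0 0 1]
T2·T1 = [1 0 0 0; 0 1 0 0; 0 0 1 0; 0 0 0 1]
T3·…·T1 = [1 0 0 0; -1/2 1 0 0; 0 0 1 0; 0 0 0 1]
T4·…·T1 = [-2 0 0 0; -1/4 1/2 0 0; 0 0 2 0; 0 0 0 1]
T5·…·T1 = [-2 0 0 -2; -1/4 1/2 0 -1; 0 0 2 4; 0 0 0 1]
T6·…·T1 = [4 0 0 4; 3/4 -3/2 0 3; 0 0 -6 -12; 0 0 0 1]

T = [4 0 0 4; 3/4 -3/2 0 3; 0 0 -6 -12; 0 0 0 1]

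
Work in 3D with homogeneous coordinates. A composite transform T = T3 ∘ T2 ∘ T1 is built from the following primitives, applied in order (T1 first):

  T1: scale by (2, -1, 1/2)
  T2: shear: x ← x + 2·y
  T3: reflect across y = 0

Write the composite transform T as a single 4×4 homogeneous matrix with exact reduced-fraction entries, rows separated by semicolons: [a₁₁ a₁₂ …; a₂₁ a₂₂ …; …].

T = [2 -2 0 0; 0 1 0 0; 0 0 1/2 0; 0 0 0 1]

T1 = [2 0 0 0; 0 -1 0 0; 0 0 1/2 0; 0 0 0 1]
T2·T1 = [2 -2 0 0; 0 -1 0 0; 0 0 1/2 0; 0 0 0 1]
T3·…·T1 = [2 -2 0 0; 0 1 0 0; 0 0 1/2 0; 0 0 0 1]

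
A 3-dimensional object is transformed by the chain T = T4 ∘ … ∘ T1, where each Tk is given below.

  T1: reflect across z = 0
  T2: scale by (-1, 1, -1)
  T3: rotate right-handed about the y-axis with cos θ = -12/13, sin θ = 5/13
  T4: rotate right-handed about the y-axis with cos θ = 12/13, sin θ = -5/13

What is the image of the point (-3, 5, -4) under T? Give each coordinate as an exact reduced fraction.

T1 reflect across z = 0: (-3, 5, -4) → (-3, 5, 4)
T2 scale by (-1, 1, -1): (-3, 5, 4) → (3, 5, -4)
T3 rotate right-handed about the y-axis with cos θ = -12/13, sin θ = 5/13: (3, 5, -4) → (-56/13, 5, 33/13)
T4 rotate right-handed about the y-axis with cos θ = 12/13, sin θ = -5/13: (-56/13, 5, 33/13) → (-837/169, 5, 116/169)

T(p) = (-837/169, 5, 116/169)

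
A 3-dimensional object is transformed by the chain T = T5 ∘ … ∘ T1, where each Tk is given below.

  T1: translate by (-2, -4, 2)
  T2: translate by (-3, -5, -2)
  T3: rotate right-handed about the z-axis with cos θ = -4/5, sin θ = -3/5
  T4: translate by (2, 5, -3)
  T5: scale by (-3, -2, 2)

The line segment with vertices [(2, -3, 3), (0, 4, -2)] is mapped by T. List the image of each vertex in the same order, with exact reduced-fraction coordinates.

image vertices: (42/5, -164/5, 0), (-9, -24, -10)

T1 translate by (-2, -4, 2): (2, -3, 3) → (0, -7, 5); (0, 4, -2) → (-2, 0, 0)
T2 translate by (-3, -5, -2): (0, -7, 5) → (-3, -12, 3); (-2, 0, 0) → (-5, -5, -2)
T3 rotate right-handed about the z-axis with cos θ = -4/5, sin θ = -3/5: (-3, -12, 3) → (-24/5, 57/5, 3); (-5, -5, -2) → (1, 7, -2)
T4 translate by (2, 5, -3): (-24/5, 57/5, 3) → (-14/5, 82/5, 0); (1, 7, -2) → (3, 12, -5)
T5 scale by (-3, -2, 2): (-14/5, 82/5, 0) → (42/5, -164/5, 0); (3, 12, -5) → (-9, -24, -10)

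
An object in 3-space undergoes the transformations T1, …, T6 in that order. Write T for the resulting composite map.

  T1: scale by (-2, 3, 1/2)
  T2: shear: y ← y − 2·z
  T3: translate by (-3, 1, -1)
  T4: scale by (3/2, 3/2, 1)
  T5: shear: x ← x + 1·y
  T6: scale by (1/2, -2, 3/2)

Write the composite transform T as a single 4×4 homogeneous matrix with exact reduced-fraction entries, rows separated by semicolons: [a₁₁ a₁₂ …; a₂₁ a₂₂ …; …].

T1 = [-2 0 0 0; 0 3 0 0; 0 0 1/2 0; 0 0 0 1]
T2·T1 = [-2 0 0 0; 0 3 -1 0; 0 0 1/2 0; 0 0 0 1]
T3·…·T1 = [-2 0 0 -3; 0 3 -1 1; 0 0 1/2 -1; 0 0 0 1]
T4·…·T1 = [-3 0 0 -9/2; 0 9/2 -3/2 3/2; 0 0 1/2 -1; 0 0 0 1]
T5·…·T1 = [-3 9/2 -3/2 -3; 0 9/2 -3/2 3/2; 0 0 1/2 -1; 0 0 0 1]
T6·…·T1 = [-3/2 9/4 -3/4 -3/2; 0 -9 3 -3; 0 0 3/4 -3/2; 0 0 0 1]

T = [-3/2 9/4 -3/4 -3/2; 0 -9 3 -3; 0 0 3/4 -3/2; 0 0 0 1]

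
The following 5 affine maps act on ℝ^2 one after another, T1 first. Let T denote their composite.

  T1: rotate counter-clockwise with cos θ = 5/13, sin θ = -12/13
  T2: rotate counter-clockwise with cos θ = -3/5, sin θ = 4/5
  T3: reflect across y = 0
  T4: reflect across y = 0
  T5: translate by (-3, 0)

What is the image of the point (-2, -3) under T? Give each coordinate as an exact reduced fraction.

T(p) = (-93/65, -211/65)

T1 rotate counter-clockwise with cos θ = 5/13, sin θ = -12/13: (-2, -3) → (-46/13, 9/13)
T2 rotate counter-clockwise with cos θ = -3/5, sin θ = 4/5: (-46/13, 9/13) → (102/65, -211/65)
T3 reflect across y = 0: (102/65, -211/65) → (102/65, 211/65)
T4 reflect across y = 0: (102/65, 211/65) → (102/65, -211/65)
T5 translate by (-3, 0): (102/65, -211/65) → (-93/65, -211/65)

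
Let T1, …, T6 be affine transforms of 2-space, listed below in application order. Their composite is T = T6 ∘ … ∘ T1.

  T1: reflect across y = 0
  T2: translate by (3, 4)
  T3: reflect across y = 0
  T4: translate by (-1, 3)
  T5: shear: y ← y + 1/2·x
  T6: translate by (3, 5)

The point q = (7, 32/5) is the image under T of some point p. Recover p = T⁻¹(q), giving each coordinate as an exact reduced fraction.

T1 = [1 0 0; 0 -1 0; 0 0 1]
T2·T1 = [1 0 3; 0 -1 4; 0 0 1]
T3·…·T1 = [1 0 3; 0 1 -4; 0 0 1]
T4·…·T1 = [1 0 2; 0 1 -1; 0 0 1]
T5·…·T1 = [1 0 2; 1/2 1 0; 0 0 1]
T6·…·T1 = [1 0 5; 1/2 1 5; 0 0 1]
det M = 1; M⁻¹ = [1 0 -5; -1/2 1 -5/2; 0 0 1]
M⁻¹ · (7, 32/5)ᵀ = (2, 2/5)ᵀ

p = (2, 2/5)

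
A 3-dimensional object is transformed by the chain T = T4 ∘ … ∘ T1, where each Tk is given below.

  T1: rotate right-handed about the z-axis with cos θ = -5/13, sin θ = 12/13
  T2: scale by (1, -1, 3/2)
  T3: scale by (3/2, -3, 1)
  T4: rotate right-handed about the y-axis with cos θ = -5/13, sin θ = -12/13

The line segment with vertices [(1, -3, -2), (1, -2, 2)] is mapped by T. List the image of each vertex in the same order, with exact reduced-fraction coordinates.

image vertices: (471/338, 81/13, 753/169), (-1221/338, 66/13, 147/169)

T1 rotate right-handed about the z-axis with cos θ = -5/13, sin θ = 12/13: (1, -3, -2) → (31/13, 27/13, -2); (1, -2, 2) → (19/13, 22/13, 2)
T2 scale by (1, -1, 3/2): (31/13, 27/13, -2) → (31/13, -27/13, -3); (19/13, 22/13, 2) → (19/13, -22/13, 3)
T3 scale by (3/2, -3, 1): (31/13, -27/13, -3) → (93/26, 81/13, -3); (19/13, -22/13, 3) → (57/26, 66/13, 3)
T4 rotate right-handed about the y-axis with cos θ = -5/13, sin θ = -12/13: (93/26, 81/13, -3) → (471/338, 81/13, 753/169); (57/26, 66/13, 3) → (-1221/338, 66/13, 147/169)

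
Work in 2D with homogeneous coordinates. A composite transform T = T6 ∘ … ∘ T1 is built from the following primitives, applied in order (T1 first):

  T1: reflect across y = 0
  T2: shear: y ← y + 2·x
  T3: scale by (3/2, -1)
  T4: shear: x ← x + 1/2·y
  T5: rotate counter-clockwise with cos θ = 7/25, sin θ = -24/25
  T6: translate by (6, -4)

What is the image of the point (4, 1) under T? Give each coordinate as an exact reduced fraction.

T1 reflect across y = 0: (4, 1) → (4, -1)
T2 shear: y ← y + 2·x: (4, -1) → (4, 7)
T3 scale by (3/2, -1): (4, 7) → (6, -7)
T4 shear: x ← x + 1/2·y: (6, -7) → (5/2, -7)
T5 rotate counter-clockwise with cos θ = 7/25, sin θ = -24/25: (5/2, -7) → (-301/50, -109/25)
T6 translate by (6, -4): (-301/50, -109/25) → (-1/50, -209/25)

T(p) = (-1/50, -209/25)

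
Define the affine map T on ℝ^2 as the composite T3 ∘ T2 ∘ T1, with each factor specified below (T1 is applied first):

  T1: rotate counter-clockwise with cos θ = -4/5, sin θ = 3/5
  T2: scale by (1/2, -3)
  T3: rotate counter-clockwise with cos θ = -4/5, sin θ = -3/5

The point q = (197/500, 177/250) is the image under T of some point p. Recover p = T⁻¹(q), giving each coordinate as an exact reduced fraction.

T1 = [-4/5 -3/5 0; 3/5 -4/5 0; 0 0 1]
T2·T1 = [-2/5 -3/10 0; -9/5 12/5 0; 0 0 1]
T3·…·T1 = [-19/25 42/25 0; 42/25 -87/50 0; 0 0 1]
det M = -3/2; M⁻¹ = [29/25 28/25 0; 28/25 38/75 0; 0 0 1]
M⁻¹ · (197/500, 177/250)ᵀ = (5/4, 4/5)ᵀ

p = (5/4, 4/5)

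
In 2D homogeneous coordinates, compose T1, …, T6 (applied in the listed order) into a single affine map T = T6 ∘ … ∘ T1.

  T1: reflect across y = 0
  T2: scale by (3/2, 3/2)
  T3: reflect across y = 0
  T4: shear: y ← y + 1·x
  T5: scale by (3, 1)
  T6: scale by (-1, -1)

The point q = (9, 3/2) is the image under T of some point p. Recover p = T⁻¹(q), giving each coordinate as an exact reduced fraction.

T1 = [1 0 0; 0 -1 0; 0 0 1]
T2·T1 = [3/2 0 0; 0 -3/2 0; 0 0 1]
T3·…·T1 = [3/2 0 0; 0 3/2 0; 0 0 1]
T4·…·T1 = [3/2 0 0; 3/2 3/2 0; 0 0 1]
T5·…·T1 = [9/2 0 0; 3/2 3/2 0; 0 0 1]
T6·…·T1 = [-9/2 0 0; -3/2 -3/2 0; 0 0 1]
det M = 27/4; M⁻¹ = [-2/9 0 0; 2/9 -2/3 0; 0 0 1]
M⁻¹ · (9, 3/2)ᵀ = (-2, 1)ᵀ

p = (-2, 1)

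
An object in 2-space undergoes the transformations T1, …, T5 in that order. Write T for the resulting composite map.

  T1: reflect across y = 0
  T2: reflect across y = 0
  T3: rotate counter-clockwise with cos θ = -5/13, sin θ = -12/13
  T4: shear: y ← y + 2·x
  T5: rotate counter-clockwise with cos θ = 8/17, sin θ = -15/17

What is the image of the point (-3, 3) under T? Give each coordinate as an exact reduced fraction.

T1 reflect across y = 0: (-3, 3) → (-3, -3)
T2 reflect across y = 0: (-3, -3) → (-3, 3)
T3 rotate counter-clockwise with cos θ = -5/13, sin θ = -12/13: (-3, 3) → (51/13, 21/13)
T4 shear: y ← y + 2·x: (51/13, 21/13) → (51/13, 123/13)
T5 rotate counter-clockwise with cos θ = 8/17, sin θ = -15/17: (51/13, 123/13) → (2253/221, 219/221)

T(p) = (2253/221, 219/221)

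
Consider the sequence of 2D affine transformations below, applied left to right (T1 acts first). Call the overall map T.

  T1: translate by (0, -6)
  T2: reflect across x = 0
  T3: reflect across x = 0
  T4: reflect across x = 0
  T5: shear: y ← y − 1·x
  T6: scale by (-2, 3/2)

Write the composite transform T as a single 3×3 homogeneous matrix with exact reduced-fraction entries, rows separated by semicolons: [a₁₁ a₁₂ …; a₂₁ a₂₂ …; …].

T = [2 0 0; 3/2 3/2 -9; 0 0 1]

T1 = [1 0 0; 0 1 -6; 0 0 1]
T2·T1 = [-1 0 0; 0 1 -6; 0 0 1]
T3·…·T1 = [1 0 0; 0 1 -6; 0 0 1]
T4·…·T1 = [-1 0 0; 0 1 -6; 0 0 1]
T5·…·T1 = [-1 0 0; 1 1 -6; 0 0 1]
T6·…·T1 = [2 0 0; 3/2 3/2 -9; 0 0 1]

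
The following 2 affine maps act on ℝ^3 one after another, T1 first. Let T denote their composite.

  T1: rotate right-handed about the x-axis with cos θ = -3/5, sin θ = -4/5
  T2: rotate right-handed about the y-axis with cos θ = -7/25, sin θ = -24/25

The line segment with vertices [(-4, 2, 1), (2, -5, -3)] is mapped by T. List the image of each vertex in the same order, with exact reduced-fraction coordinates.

image vertices: (404/125, -2/5, -403/125), (-766/125, 3/5, 37/125)

T1 rotate right-handed about the x-axis with cos θ = -3/5, sin θ = -4/5: (-4, 2, 1) → (-4, -2/5, -11/5); (2, -5, -3) → (2, 3/5, 29/5)
T2 rotate right-handed about the y-axis with cos θ = -7/25, sin θ = -24/25: (-4, -2/5, -11/5) → (404/125, -2/5, -403/125); (2, 3/5, 29/5) → (-766/125, 3/5, 37/125)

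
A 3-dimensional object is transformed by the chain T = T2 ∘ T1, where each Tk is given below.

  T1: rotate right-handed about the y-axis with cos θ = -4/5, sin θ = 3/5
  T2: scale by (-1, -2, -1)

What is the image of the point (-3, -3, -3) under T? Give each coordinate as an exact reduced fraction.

T(p) = (-3/5, 6, -21/5)

T1 rotate right-handed about the y-axis with cos θ = -4/5, sin θ = 3/5: (-3, -3, -3) → (3/5, -3, 21/5)
T2 scale by (-1, -2, -1): (3/5, -3, 21/5) → (-3/5, 6, -21/5)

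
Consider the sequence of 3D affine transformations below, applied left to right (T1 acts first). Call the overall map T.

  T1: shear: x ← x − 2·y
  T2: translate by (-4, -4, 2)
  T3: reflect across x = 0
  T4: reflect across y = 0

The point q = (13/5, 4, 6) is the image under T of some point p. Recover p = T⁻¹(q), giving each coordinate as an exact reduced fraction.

p = (7/5, 0, 4)

T1 = [1 -2 0 0; 0 1 0 0; 0 0 1 0; 0 0 0 1]
T2·T1 = [1 -2 0 -4; 0 1 0 -4; 0 0 1 2; 0 0 0 1]
T3·…·T1 = [-1 2 0 4; 0 1 0 -4; 0 0 1 2; 0 0 0 1]
T4·…·T1 = [-1 2 0 4; 0 -1 0 4; 0 0 1 2; 0 0 0 1]
det M = 1; M⁻¹ = [-1 -2 0 12; 0 -1 0 4; 0 0 1 -2; 0 0 0 1]
M⁻¹ · (13/5, 4, 6)ᵀ = (7/5, 0, 4)ᵀ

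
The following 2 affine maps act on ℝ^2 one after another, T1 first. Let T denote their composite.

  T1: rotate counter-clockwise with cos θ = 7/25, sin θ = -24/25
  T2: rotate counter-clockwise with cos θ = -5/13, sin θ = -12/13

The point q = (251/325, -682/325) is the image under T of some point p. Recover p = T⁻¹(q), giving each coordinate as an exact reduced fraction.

T1 = [7/25 24/25 0; -24/25 7/25 0; 0 0 1]
T2·T1 = [-323/325 -36/325 0; 36/325 -323/325 0; 0 0 1]
det M = 1; M⁻¹ = [-323/325 36/325 0; -36/325 -323/325 0; 0 0 1]
M⁻¹ · (251/325, -682/325)ᵀ = (-1, 2)ᵀ

p = (-1, 2)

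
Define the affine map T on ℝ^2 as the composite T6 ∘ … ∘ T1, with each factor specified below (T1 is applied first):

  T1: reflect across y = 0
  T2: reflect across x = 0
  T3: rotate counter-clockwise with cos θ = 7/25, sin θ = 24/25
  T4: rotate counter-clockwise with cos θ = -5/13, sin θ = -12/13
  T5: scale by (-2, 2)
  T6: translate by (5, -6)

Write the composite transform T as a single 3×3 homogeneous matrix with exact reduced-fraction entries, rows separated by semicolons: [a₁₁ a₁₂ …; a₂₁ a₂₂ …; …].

T = [506/325 408/325 5; 408/325 -506/325 -6; 0 0 1]

T1 = [1 0 0; 0 -1 0; 0 0 1]
T2·T1 = [-1 0 0; 0 -1 0; 0 0 1]
T3·…·T1 = [-7/25 24/25 0; -24/25 -7/25 0; 0 0 1]
T4·…·T1 = [-253/325 -204/325 0; 204/325 -253/325 0; 0 0 1]
T5·…·T1 = [506/325 408/325 0; 408/325 -506/325 0; 0 0 1]
T6·…·T1 = [506/325 408/325 5; 408/325 -506/325 -6; 0 0 1]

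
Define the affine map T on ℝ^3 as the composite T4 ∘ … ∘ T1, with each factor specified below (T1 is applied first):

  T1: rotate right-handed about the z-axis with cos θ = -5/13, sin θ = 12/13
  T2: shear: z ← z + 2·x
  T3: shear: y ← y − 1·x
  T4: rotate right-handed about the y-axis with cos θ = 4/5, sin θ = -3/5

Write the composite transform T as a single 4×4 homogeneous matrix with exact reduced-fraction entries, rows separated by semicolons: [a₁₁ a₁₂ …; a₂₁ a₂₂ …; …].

T = [2/13 24/65 -3/5 0; 17/13 7/13 0 0; -11/13 -132/65 4/5 0; 0 0 0 1]

T1 = [-5/13 -12/13 0 0; 12/13 -5/13 0 0; 0 0 1 0; 0 0 0 1]
T2·T1 = [-5/13 -12/13 0 0; 12/13 -5/13 0 0; -10/13 -24/13 1 0; 0 0 0 1]
T3·…·T1 = [-5/13 -12/13 0 0; 17/13 7/13 0 0; -10/13 -24/13 1 0; 0 0 0 1]
T4·…·T1 = [2/13 24/65 -3/5 0; 17/13 7/13 0 0; -11/13 -132/65 4/5 0; 0 0 0 1]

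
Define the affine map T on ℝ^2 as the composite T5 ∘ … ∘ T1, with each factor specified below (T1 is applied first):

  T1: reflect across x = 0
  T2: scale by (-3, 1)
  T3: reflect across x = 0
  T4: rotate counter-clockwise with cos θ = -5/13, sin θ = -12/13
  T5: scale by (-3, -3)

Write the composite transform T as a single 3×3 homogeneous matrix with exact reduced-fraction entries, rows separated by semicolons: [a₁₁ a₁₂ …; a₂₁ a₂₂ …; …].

T1 = [-1 0 0; 0 1 0; 0 0 1]
T2·T1 = [3 0 0; 0 1 0; 0 0 1]
T3·…·T1 = [-3 0 0; 0 1 0; 0 0 1]
T4·…·T1 = [15/13 12/13 0; 36/13 -5/13 0; 0 0 1]
T5·…·T1 = [-45/13 -36/13 0; -108/13 15/13 0; 0 0 1]

T = [-45/13 -36/13 0; -108/13 15/13 0; 0 0 1]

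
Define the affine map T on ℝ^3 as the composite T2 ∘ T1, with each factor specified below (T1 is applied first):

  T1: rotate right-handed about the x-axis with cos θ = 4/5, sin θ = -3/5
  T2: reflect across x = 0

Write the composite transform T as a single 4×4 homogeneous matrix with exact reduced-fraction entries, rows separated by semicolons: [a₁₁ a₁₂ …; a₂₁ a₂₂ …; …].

T = [-1 0 0 0; 0 4/5 3/5 0; 0 -3/5 4/5 0; 0 0 0 1]

T1 = [1 0 0 0; 0 4/5 3/5 0; 0 -3/5 4/5 0; 0 0 0 1]
T2·T1 = [-1 0 0 0; 0 4/5 3/5 0; 0 -3/5 4/5 0; 0 0 0 1]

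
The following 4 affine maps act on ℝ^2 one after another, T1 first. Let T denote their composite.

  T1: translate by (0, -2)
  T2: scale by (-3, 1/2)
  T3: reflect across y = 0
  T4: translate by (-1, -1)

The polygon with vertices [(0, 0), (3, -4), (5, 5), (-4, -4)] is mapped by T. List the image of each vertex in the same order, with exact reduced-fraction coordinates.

image vertices: (-1, 0), (-10, 2), (-16, -5/2), (11, 2)

T1 translate by (0, -2): (0, 0) → (0, -2); (3, -4) → (3, -6); (5, 5) → (5, 3); (-4, -4) → (-4, -6)
T2 scale by (-3, 1/2): (0, -2) → (0, -1); (3, -6) → (-9, -3); (5, 3) → (-15, 3/2); (-4, -6) → (12, -3)
T3 reflect across y = 0: (0, -1) → (0, 1); (-9, -3) → (-9, 3); (-15, 3/2) → (-15, -3/2); (12, -3) → (12, 3)
T4 translate by (-1, -1): (0, 1) → (-1, 0); (-9, 3) → (-10, 2); (-15, -3/2) → (-16, -5/2); (12, 3) → (11, 2)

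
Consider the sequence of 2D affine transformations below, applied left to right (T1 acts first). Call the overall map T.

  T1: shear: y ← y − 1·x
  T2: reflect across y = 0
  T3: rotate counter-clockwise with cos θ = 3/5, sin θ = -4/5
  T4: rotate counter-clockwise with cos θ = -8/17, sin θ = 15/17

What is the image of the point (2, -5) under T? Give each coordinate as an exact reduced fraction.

T1 shear: y ← y − 1·x: (2, -5) → (2, -7)
T2 reflect across y = 0: (2, -7) → (2, 7)
T3 rotate counter-clockwise with cos θ = 3/5, sin θ = -4/5: (2, 7) → (34/5, 13/5)
T4 rotate counter-clockwise with cos θ = -8/17, sin θ = 15/17: (34/5, 13/5) → (-467/85, 406/85)

T(p) = (-467/85, 406/85)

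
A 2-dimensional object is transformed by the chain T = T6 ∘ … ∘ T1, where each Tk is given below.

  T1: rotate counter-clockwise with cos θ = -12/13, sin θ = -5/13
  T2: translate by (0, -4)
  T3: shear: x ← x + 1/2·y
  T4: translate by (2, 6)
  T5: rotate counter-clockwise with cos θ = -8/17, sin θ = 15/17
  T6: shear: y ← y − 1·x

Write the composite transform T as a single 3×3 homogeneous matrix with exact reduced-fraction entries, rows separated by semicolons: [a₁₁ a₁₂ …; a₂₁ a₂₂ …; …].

T1 = [-12/13 5/13 0; -5/13 -12/13 0; 0 0 1]
T2·T1 = [-12/13 5/13 0; -5/13 -12/13 -4; 0 0 1]
T3·…·T1 = [-29/26 -1/13 -2; -5/13 -12/13 -4; 0 0 1]
T4·…·T1 = [-29/26 -1/13 0; -5/13 -12/13 2; 0 0 1]
T5·…·T1 = [191/221 188/221 -30/17; -355/442 81/221 -16/17; 0 0 1]
T6·…·T1 = [191/221 188/221 -30/17; -737/442 -107/221 14/17; 0 0 1]

T = [191/221 188/221 -30/17; -737/442 -107/221 14/17; 0 0 1]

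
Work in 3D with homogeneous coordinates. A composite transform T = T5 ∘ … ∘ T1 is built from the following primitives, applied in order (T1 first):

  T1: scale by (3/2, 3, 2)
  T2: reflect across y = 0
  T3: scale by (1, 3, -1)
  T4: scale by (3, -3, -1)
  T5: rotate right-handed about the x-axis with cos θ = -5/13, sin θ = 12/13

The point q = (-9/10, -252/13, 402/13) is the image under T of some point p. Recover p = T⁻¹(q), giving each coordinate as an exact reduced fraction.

T1 = [3/2 0 0 0; 0 3 0 0; 0 0 2 0; 0 0 0 1]
T2·T1 = [3/2 0 0 0; 0 -3 0 0; 0 0 2 0; 0 0 0 1]
T3·…·T1 = [3/2 0 0 0; 0 -9 0 0; 0 0 -2 0; 0 0 0 1]
T4·…·T1 = [9/2 0 0 0; 0 27 0 0; 0 0 2 0; 0 0 0 1]
T5·…·T1 = [9/2 0 0 0; 0 -135/13 -24/13 0; 0 324/13 -10/13 0; 0 0 0 1]
det M = 243; M⁻¹ = [2/9 0 0 0; 0 -5/351 4/117 0; 0 -6/13 -5/26 0; 0 0 0 1]
M⁻¹ · (-9/10, -252/13, 402/13)ᵀ = (-1/5, 4/3, 3)ᵀ

p = (-1/5, 4/3, 3)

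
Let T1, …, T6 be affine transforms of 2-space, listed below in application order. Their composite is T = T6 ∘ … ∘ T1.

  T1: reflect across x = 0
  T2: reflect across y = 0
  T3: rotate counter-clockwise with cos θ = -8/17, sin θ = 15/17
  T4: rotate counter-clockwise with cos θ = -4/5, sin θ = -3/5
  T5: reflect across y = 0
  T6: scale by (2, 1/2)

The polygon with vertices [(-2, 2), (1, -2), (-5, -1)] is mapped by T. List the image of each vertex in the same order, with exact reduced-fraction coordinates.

image vertices: (164/85, 113/85), (-2/17, -19/17), (842/85, 103/170)

T1 reflect across x = 0: (-2, 2) → (2, 2); (1, -2) → (-1, -2); (-5, -1) → (5, -1)
T2 reflect across y = 0: (2, 2) → (2, -2); (-1, -2) → (-1, 2); (5, -1) → (5, 1)
T3 rotate counter-clockwise with cos θ = -8/17, sin θ = 15/17: (2, -2) → (14/17, 46/17); (-1, 2) → (-22/17, -31/17); (5, 1) → (-55/17, 67/17)
T4 rotate counter-clockwise with cos θ = -4/5, sin θ = -3/5: (14/17, 46/17) → (82/85, -226/85); (-22/17, -31/17) → (-1/17, 38/17); (-55/17, 67/17) → (421/85, -103/85)
T5 reflect across y = 0: (82/85, -226/85) → (82/85, 226/85); (-1/17, 38/17) → (-1/17, -38/17); (421/85, -103/85) → (421/85, 103/85)
T6 scale by (2, 1/2): (82/85, 226/85) → (164/85, 113/85); (-1/17, -38/17) → (-2/17, -19/17); (421/85, 103/85) → (842/85, 103/170)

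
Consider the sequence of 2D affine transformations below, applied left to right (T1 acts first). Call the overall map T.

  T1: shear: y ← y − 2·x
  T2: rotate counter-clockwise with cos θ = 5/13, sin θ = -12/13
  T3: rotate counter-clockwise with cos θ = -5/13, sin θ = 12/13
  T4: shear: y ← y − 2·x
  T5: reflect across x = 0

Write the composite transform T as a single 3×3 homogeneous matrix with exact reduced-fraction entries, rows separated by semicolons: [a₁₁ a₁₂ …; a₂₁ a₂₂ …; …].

T1 = [1 0 0; -2 1 0; 0 0 1]
T2·T1 = [-19/13 12/13 0; -22/13 5/13 0; 0 0 1]
T3·…·T1 = [359/169 -120/169 0; -118/169 119/169 0; 0 0 1]
T4·…·T1 = [359/169 -120/169 0; -836/169 359/169 0; 0 0 1]
T5·…·T1 = [-359/169 120/169 0; -836/169 359/169 0; 0 0 1]

T = [-359/169 120/169 0; -836/169 359/169 0; 0 0 1]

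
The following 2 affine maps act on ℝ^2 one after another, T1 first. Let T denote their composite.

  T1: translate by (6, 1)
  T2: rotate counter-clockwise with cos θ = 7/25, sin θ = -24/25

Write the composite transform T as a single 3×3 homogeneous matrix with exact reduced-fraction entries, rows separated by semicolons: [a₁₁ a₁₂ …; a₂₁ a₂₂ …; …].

T1 = [1 0 6; 0 1 1; 0 0 1]
T2·T1 = [7/25 24/25 66/25; -24/25 7/25 -137/25; 0 0 1]

T = [7/25 24/25 66/25; -24/25 7/25 -137/25; 0 0 1]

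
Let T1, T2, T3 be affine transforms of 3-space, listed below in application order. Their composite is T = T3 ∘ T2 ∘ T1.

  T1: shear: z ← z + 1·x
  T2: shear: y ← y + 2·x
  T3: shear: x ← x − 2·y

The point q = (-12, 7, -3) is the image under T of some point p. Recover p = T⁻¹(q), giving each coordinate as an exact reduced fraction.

T1 = [1 0 0 0; 0 1 0 0; 1 0 1 0; 0 0 0 1]
T2·T1 = [1 0 0 0; 2 1 0 0; 1 0 1 0; 0 0 0 1]
T3·…·T1 = [-3 -2 0 0; 2 1 0 0; 1 0 1 0; 0 0 0 1]
det M = 1; M⁻¹ = [1 2 0 0; -2 -3 0 0; -1 -2 1 0; 0 0 0 1]
M⁻¹ · (-12, 7, -3)ᵀ = (2, 3, -5)ᵀ

p = (2, 3, -5)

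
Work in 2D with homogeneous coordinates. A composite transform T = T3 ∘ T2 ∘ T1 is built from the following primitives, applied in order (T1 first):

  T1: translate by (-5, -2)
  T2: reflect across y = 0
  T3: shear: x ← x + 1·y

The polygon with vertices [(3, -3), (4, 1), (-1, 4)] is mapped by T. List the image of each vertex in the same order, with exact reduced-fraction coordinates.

T1 translate by (-5, -2): (3, -3) → (-2, -5); (4, 1) → (-1, -1); (-1, 4) → (-6, 2)
T2 reflect across y = 0: (-2, -5) → (-2, 5); (-1, -1) → (-1, 1); (-6, 2) → (-6, -2)
T3 shear: x ← x + 1·y: (-2, 5) → (3, 5); (-1, 1) → (0, 1); (-6, -2) → (-8, -2)

image vertices: (3, 5), (0, 1), (-8, -2)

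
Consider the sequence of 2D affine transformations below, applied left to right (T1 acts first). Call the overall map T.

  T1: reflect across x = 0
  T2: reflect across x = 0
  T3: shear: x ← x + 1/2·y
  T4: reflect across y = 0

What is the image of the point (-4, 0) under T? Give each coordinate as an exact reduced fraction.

T(p) = (-4, 0)

T1 reflect across x = 0: (-4, 0) → (4, 0)
T2 reflect across x = 0: (4, 0) → (-4, 0)
T3 shear: x ← x + 1/2·y: (-4, 0) → (-4, 0)
T4 reflect across y = 0: (-4, 0) → (-4, 0)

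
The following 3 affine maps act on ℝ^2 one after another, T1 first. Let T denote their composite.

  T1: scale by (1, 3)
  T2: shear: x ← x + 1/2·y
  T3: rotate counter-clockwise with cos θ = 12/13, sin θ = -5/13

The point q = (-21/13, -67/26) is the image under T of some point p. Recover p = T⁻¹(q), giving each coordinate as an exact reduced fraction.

T1 = [1 0 0; 0 3 0; 0 0 1]
T2·T1 = [1 3/2 0; 0 3 0; 0 0 1]
T3·…·T1 = [12/13 33/13 0; -5/13 57/26 0; 0 0 1]
det M = 3; M⁻¹ = [19/26 -11/13 0; 5/39 4/13 0; 0 0 1]
M⁻¹ · (-21/13, -67/26)ᵀ = (1, -1)ᵀ

p = (1, -1)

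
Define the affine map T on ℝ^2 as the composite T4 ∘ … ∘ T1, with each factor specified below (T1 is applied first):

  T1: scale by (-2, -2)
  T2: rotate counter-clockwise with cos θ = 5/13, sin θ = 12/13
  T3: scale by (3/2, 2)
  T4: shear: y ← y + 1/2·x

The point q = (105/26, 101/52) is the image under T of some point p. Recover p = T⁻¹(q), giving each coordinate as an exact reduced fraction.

T1 = [-2 0 0; 0 -2 0; 0 0 1]
T2·T1 = [-10/13 24/13 0; -24/13 -10/13 0; 0 0 1]
T3·…·T1 = [-15/13 36/13 0; -48/13 -20/13 0; 0 0 1]
T4·…·T1 = [-15/13 36/13 0; -111/26 -2/13 0; 0 0 1]
det M = 12; M⁻¹ = [-1/78 -3/13 0; 37/104 -5/52 0; 0 0 1]
M⁻¹ · (105/26, 101/52)ᵀ = (-1/2, 5/4)ᵀ

p = (-1/2, 5/4)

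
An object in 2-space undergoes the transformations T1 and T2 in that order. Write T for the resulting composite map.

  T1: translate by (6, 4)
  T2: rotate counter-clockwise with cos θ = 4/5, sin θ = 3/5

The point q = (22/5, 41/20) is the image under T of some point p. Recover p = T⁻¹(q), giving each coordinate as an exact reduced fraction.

T1 = [1 0 6; 0 1 4; 0 0 1]
T2·T1 = [4/5 -3/5 12/5; 3/5 4/5 34/5; 0 0 1]
det M = 1; M⁻¹ = [4/5 3/5 -6; -3/5 4/5 -4; 0 0 1]
M⁻¹ · (22/5, 41/20)ᵀ = (-5/4, -5)ᵀ

p = (-5/4, -5)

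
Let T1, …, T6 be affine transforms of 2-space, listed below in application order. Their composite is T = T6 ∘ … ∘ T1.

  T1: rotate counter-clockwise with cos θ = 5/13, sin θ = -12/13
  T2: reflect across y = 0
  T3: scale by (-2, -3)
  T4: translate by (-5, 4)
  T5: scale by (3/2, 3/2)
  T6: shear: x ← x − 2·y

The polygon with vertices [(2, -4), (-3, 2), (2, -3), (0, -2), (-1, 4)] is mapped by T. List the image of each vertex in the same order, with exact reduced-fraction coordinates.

image vertices: (513/26, -120/13), (-1389/26, 285/13), (27/2, -15/2), (-183/26, 33/13), (-1341/26, 222/13)

T1 rotate counter-clockwise with cos θ = 5/13, sin θ = -12/13: (2, -4) → (-38/13, -44/13); (-3, 2) → (9/13, 46/13); (2, -3) → (-2, -3); (0, -2) → (-24/13, -10/13); (-1, 4) → (43/13, 32/13)
T2 reflect across y = 0: (-38/13, -44/13) → (-38/13, 44/13); (9/13, 46/13) → (9/13, -46/13); (-2, -3) → (-2, 3); (-24/13, -10/13) → (-24/13, 10/13); (43/13, 32/13) → (43/13, -32/13)
T3 scale by (-2, -3): (-38/13, 44/13) → (76/13, -132/13); (9/13, -46/13) → (-18/13, 138/13); (-2, 3) → (4, -9); (-24/13, 10/13) → (48/13, -30/13); (43/13, -32/13) → (-86/13, 96/13)
T4 translate by (-5, 4): (76/13, -132/13) → (11/13, -80/13); (-18/13, 138/13) → (-83/13, 190/13); (4, -9) → (-1, -5); (48/13, -30/13) → (-17/13, 22/13); (-86/13, 96/13) → (-151/13, 148/13)
T5 scale by (3/2, 3/2): (11/13, -80/13) → (33/26, -120/13); (-83/13, 190/13) → (-249/26, 285/13); (-1, -5) → (-3/2, -15/2); (-17/13, 22/13) → (-51/26, 33/13); (-151/13, 148/13) → (-453/26, 222/13)
T6 shear: x ← x − 2·y: (33/26, -120/13) → (513/26, -120/13); (-249/26, 285/13) → (-1389/26, 285/13); (-3/2, -15/2) → (27/2, -15/2); (-51/26, 33/13) → (-183/26, 33/13); (-453/26, 222/13) → (-1341/26, 222/13)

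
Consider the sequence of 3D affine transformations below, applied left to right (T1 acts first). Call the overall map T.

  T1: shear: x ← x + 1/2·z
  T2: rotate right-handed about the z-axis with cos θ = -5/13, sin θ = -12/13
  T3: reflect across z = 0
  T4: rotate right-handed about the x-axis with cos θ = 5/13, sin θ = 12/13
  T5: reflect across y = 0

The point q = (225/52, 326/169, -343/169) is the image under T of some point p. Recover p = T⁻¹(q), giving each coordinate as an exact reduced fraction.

p = (5/4, 5, -1)

T1 = [1 0 1/2 0; 0 1 0 0; 0 0 1 0; 0 0 0 1]
T2·T1 = [-5/13 12/13 -5/26 0; -12/13 -5/13 -6/13 0; 0 0 1 0; 0 0 0 1]
T3·…·T1 = [-5/13 12/13 -5/26 0; -12/13 -5/13 -6/13 0; 0 0 -1 0; 0 0 0 1]
T4·…·T1 = [-5/13 12/13 -5/26 0; -60/169 -25/169 126/169 0; -144/169 -60/169 -137/169 0; 0 0 0 1]
T5·…·T1 = [-5/13 12/13 -5/26 0; 60/169 25/169 -126/169 0; -144/169 -60/169 -137/169 0; 0 0 0 1]
det M = 1; M⁻¹ = [-5/13 138/169 -223/338 0; 12/13 25/169 -60/169 0; 0 -12/13 -5/13 0; 0 0 0 1]
M⁻¹ · (225/52, 326/169, -343/169)ᵀ = (5/4, 5, -1)ᵀ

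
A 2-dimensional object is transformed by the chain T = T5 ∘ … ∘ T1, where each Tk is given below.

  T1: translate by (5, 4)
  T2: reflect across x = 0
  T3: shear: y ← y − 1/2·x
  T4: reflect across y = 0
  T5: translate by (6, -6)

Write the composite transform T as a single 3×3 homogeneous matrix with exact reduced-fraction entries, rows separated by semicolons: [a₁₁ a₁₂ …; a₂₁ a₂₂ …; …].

T = [-1 0 1; -1/2 -1 -25/2; 0 0 1]

T1 = [1 0 5; 0 1 4; 0 0 1]
T2·T1 = [-1 0 -5; 0 1 4; 0 0 1]
T3·…·T1 = [-1 0 -5; 1/2 1 13/2; 0 0 1]
T4·…·T1 = [-1 0 -5; -1/2 -1 -13/2; 0 0 1]
T5·…·T1 = [-1 0 1; -1/2 -1 -25/2; 0 0 1]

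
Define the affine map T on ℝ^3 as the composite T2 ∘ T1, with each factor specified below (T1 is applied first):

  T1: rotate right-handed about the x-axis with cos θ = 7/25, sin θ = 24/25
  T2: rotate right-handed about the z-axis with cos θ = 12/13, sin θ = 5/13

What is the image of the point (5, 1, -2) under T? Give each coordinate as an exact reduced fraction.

T1 rotate right-handed about the x-axis with cos θ = 7/25, sin θ = 24/25: (5, 1, -2) → (5, 11/5, 2/5)
T2 rotate right-handed about the z-axis with cos θ = 12/13, sin θ = 5/13: (5, 11/5, 2/5) → (49/13, 257/65, 2/5)

T(p) = (49/13, 257/65, 2/5)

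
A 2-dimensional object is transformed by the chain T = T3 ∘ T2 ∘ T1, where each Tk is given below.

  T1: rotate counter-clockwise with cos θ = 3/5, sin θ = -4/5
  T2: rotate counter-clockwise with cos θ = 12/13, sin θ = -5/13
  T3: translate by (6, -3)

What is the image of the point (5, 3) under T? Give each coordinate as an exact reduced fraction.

T1 rotate counter-clockwise with cos θ = 3/5, sin θ = -4/5: (5, 3) → (27/5, -11/5)
T2 rotate counter-clockwise with cos θ = 12/13, sin θ = -5/13: (27/5, -11/5) → (269/65, -267/65)
T3 translate by (6, -3): (269/65, -267/65) → (659/65, -462/65)

T(p) = (659/65, -462/65)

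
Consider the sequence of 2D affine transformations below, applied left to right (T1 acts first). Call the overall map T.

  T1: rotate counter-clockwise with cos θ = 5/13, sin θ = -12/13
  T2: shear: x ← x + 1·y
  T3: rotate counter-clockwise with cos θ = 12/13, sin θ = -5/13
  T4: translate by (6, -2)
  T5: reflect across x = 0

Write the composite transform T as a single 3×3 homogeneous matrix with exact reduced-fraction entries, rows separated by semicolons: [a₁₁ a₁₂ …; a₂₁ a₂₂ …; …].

T = [144/169 -229/169 -6; -109/169 -25/169 -2; 0 0 1]

T1 = [5/13 12/13 0; -12/13 5/13 0; 0 0 1]
T2·T1 = [-7/13 17/13 0; -12/13 5/13 0; 0 0 1]
T3·…·T1 = [-144/169 229/169 0; -109/169 -25/169 0; 0 0 1]
T4·…·T1 = [-144/169 229/169 6; -109/169 -25/169 -2; 0 0 1]
T5·…·T1 = [144/169 -229/169 -6; -109/169 -25/169 -2; 0 0 1]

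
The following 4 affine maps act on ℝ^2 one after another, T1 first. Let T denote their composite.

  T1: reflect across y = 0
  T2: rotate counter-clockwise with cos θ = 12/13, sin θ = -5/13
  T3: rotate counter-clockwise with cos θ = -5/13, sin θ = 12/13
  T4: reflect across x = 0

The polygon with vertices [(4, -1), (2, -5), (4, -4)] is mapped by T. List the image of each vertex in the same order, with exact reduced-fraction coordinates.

T1 reflect across y = 0: (4, -1) → (4, 1); (2, -5) → (2, 5); (4, -4) → (4, 4)
T2 rotate counter-clockwise with cos θ = 12/13, sin θ = -5/13: (4, 1) → (53/13, -8/13); (2, 5) → (49/13, 50/13); (4, 4) → (68/13, 28/13)
T3 rotate counter-clockwise with cos θ = -5/13, sin θ = 12/13: (53/13, -8/13) → (-1, 4); (49/13, 50/13) → (-5, 2); (68/13, 28/13) → (-4, 4)
T4 reflect across x = 0: (-1, 4) → (1, 4); (-5, 2) → (5, 2); (-4, 4) → (4, 4)

image vertices: (1, 4), (5, 2), (4, 4)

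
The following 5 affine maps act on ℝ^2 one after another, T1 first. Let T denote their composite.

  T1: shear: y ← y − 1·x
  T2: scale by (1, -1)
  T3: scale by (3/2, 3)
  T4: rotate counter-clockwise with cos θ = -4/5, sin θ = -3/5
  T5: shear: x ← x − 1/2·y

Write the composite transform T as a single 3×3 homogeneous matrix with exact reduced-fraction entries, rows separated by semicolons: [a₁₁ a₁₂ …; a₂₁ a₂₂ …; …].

T1 = [1 0 0; -1 1 0; 0 0 1]
T2·T1 = [1 0 0; 1 -1 0; 0 0 1]
T3·…·T1 = [3/2 0 0; 3 -3 0; 0 0 1]
T4·…·T1 = [3/5 -9/5 0; -33/10 12/5 0; 0 0 1]
T5·…·T1 = [9/4 -3 0; -33/10 12/5 0; 0 0 1]

T = [9/4 -3 0; -33/10 12/5 0; 0 0 1]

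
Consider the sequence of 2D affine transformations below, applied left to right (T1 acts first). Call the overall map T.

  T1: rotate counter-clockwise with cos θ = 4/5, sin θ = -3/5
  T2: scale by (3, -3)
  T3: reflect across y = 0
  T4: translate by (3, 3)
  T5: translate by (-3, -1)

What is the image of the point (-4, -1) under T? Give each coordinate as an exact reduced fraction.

T(p) = (-57/5, 34/5)

T1 rotate counter-clockwise with cos θ = 4/5, sin θ = -3/5: (-4, -1) → (-19/5, 8/5)
T2 scale by (3, -3): (-19/5, 8/5) → (-57/5, -24/5)
T3 reflect across y = 0: (-57/5, -24/5) → (-57/5, 24/5)
T4 translate by (3, 3): (-57/5, 24/5) → (-42/5, 39/5)
T5 translate by (-3, -1): (-42/5, 39/5) → (-57/5, 34/5)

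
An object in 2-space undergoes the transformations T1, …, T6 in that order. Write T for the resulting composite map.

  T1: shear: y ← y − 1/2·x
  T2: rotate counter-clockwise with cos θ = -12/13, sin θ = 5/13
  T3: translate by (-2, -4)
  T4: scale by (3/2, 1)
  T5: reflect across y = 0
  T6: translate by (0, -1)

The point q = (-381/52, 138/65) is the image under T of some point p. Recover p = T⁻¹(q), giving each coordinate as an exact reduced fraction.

T1 = [1 0 0; -1/2 1 0; 0 0 1]
T2·T1 = [-19/26 -5/13 0; 11/13 -12/13 0; 0 0 1]
T3·…·T1 = [-19/26 -5/13 -2; 11/13 -12/13 -4; 0 0 1]
T4·…·T1 = [-57/52 -15/26 -3; 11/13 -12/13 -4; 0 0 1]
T5·…·T1 = [-57/52 -15/26 -3; -11/13 12/13 4; 0 0 1]
T6·…·T1 = [-57/52 -15/26 -3; -11/13 12/13 3; 0 0 1]
det M = -3/2; M⁻¹ = [-8/13 -5/13 -9/13; -22/39 19/26 -101/26; 0 0 1]
M⁻¹ · (-381/52, 138/65)ᵀ = (3, 9/5)ᵀ

p = (3, 9/5)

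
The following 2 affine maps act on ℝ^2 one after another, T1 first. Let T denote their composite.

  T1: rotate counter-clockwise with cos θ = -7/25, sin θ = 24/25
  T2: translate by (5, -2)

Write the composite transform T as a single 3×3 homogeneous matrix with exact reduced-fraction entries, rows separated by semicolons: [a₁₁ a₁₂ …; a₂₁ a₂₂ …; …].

T = [-7/25 -24/25 5; 24/25 -7/25 -2; 0 0 1]

T1 = [-7/25 -24/25 0; 24/25 -7/25 0; 0 0 1]
T2·T1 = [-7/25 -24/25 5; 24/25 -7/25 -2; 0 0 1]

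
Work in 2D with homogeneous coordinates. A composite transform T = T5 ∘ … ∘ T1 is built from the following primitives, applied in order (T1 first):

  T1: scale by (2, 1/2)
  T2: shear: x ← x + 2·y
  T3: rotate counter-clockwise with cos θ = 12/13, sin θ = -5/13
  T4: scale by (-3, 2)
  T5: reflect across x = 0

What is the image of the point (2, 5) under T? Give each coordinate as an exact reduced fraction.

T(p) = (723/26, -30/13)

T1 scale by (2, 1/2): (2, 5) → (4, 5/2)
T2 shear: x ← x + 2·y: (4, 5/2) → (9, 5/2)
T3 rotate counter-clockwise with cos θ = 12/13, sin θ = -5/13: (9, 5/2) → (241/26, -15/13)
T4 scale by (-3, 2): (241/26, -15/13) → (-723/26, -30/13)
T5 reflect across x = 0: (-723/26, -30/13) → (723/26, -30/13)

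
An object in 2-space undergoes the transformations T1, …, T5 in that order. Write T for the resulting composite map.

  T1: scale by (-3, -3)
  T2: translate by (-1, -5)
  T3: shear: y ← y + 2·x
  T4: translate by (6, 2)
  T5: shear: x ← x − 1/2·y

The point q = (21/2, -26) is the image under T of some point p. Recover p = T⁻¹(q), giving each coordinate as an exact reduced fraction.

T1 = [-3 0 0; 0 -3 0; 0 0 1]
T2·T1 = [-3 0 -1; 0 -3 -5; 0 0 1]
T3·…·T1 = [-3 0 -1; -6 -3 -7; 0 0 1]
T4·…·T1 = [-3 0 5; -6 -3 -5; 0 0 1]
T5·…·T1 = [0 3/2 15/2; -6 -3 -5; 0 0 1]
det M = 9; M⁻¹ = [-1/3 -1/6 5/3; 2/3 0 -5; 0 0 1]
M⁻¹ · (21/2, -26)ᵀ = (5/2, 2)ᵀ

p = (5/2, 2)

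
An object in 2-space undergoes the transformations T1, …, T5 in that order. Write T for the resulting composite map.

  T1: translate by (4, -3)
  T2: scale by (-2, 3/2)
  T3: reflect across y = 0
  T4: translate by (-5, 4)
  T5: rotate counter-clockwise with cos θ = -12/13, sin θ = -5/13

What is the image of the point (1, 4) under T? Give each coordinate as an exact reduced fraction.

T1 translate by (4, -3): (1, 4) → (5, 1)
T2 scale by (-2, 3/2): (5, 1) → (-10, 3/2)
T3 reflect across y = 0: (-10, 3/2) → (-10, -3/2)
T4 translate by (-5, 4): (-10, -3/2) → (-15, 5/2)
T5 rotate counter-clockwise with cos θ = -12/13, sin θ = -5/13: (-15, 5/2) → (385/26, 45/13)

T(p) = (385/26, 45/13)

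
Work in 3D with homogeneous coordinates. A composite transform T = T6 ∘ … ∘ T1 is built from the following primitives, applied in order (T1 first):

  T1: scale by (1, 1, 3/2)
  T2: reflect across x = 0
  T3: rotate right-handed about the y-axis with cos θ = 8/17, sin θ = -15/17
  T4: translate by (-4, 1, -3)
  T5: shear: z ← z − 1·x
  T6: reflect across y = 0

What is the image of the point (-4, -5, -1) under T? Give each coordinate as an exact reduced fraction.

T1 scale by (1, 1, 3/2): (-4, -5, -1) → (-4, -5, -3/2)
T2 reflect across x = 0: (-4, -5, -3/2) → (4, -5, -3/2)
T3 rotate right-handed about the y-axis with cos θ = 8/17, sin θ = -15/17: (4, -5, -3/2) → (109/34, -5, 48/17)
T4 translate by (-4, 1, -3): (109/34, -5, 48/17) → (-27/34, -4, -3/17)
T5 shear: z ← z − 1·x: (-27/34, -4, -3/17) → (-27/34, -4, 21/34)
T6 reflect across y = 0: (-27/34, -4, 21/34) → (-27/34, 4, 21/34)

T(p) = (-27/34, 4, 21/34)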